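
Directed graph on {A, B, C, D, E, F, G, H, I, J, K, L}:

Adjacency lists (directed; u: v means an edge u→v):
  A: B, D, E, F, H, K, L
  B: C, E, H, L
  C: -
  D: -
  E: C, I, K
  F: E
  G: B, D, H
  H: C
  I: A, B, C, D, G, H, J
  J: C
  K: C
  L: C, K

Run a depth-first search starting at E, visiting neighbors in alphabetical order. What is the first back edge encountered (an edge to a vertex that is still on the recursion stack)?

B→E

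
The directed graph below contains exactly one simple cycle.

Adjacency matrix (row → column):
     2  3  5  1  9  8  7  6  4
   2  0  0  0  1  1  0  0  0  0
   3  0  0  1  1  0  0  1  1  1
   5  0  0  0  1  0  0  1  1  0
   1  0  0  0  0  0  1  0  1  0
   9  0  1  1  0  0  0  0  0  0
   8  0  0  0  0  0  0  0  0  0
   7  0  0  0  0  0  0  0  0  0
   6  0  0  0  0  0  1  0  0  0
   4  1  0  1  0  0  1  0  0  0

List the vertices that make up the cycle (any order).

DFS with gray/black marking from 4:
4 gray
  5 gray
    1 gray
      6 gray
        8 gray
        8 black
      6 black
      1→8: 8 black — skip
    1 black
    7 gray
    7 black
    5→6: 6 black — skip
  5 black
  2 gray
    2→1: 1 black — skip
    9 gray
      3 gray
        3→6: 6 black — skip
        3→7: 7 black — skip
        3→5: 5 black — skip
        3→1: 1 black — skip
        3→4: 4 is gray → back edge
Back edge closes the cycle 4 → 2 → 9 → 3 → 4; its vertices are {2, 3, 4, 9}.

2, 3, 4, 9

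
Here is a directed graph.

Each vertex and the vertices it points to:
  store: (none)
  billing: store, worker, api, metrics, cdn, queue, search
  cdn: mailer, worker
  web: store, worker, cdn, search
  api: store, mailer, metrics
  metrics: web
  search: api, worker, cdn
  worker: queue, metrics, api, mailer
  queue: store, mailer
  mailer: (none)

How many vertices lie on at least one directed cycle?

6

A vertex is on a directed cycle iff it belongs to a strongly connected component of size ≥ 2 (or has a self-loop).
The vertices on cycles are {api, cdn, web, search, worker, metrics} — 6 in total.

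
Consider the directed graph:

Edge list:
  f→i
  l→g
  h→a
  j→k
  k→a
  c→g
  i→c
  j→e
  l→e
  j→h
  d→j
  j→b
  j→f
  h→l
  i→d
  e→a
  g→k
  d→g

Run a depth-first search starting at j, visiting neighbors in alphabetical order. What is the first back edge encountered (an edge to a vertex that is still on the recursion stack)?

d→j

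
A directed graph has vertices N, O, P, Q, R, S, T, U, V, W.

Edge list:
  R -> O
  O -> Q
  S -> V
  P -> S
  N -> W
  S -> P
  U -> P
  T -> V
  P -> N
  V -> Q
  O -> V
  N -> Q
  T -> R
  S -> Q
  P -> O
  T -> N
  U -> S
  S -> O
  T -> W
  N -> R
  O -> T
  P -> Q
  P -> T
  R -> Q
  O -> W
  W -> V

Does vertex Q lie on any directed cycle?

Q lies on a cycle iff there is a path from Q back to itself.
Exploring from Q, it never reaches itself; equivalently, its strongly connected component is a singleton.

No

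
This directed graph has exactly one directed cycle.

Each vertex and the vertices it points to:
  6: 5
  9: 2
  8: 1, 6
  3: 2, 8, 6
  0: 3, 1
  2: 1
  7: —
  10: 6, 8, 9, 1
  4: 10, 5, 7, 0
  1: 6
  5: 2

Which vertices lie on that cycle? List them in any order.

DFS with gray/black marking from 5:
5 gray
  2 gray
    1 gray
      6 gray
        6→5: 5 is gray → back edge
Back edge closes the cycle 5 → 2 → 1 → 6 → 5; its vertices are {1, 2, 5, 6}.

1, 2, 5, 6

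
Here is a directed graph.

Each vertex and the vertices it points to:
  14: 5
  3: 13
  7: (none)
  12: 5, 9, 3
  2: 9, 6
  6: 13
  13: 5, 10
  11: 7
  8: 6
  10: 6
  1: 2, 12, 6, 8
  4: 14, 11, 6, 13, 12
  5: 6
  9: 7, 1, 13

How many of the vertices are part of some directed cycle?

A vertex is on a directed cycle iff it belongs to a strongly connected component of size ≥ 2 (or has a self-loop).
The vertices on cycles are {1, 2, 5, 6, 9, 10, 12, 13} — 8 in total.

8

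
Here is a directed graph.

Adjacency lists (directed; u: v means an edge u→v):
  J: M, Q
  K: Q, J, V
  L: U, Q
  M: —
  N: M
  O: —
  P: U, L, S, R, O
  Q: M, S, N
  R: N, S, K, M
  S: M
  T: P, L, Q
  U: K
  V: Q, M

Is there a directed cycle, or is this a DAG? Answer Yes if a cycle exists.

DFS with white/gray/black marking, starting from T:
T gray
  P gray
    U gray
      K gray
        Q gray
          M gray
          M black
          S gray
            S→M: M black — skip
          S black
          N gray
            N→M: M black — skip
          N black
        Q black
        J gray
          J→M: M black — skip
          J→Q: Q black — skip
        J black
        V gray
          V→Q: Q black — skip
          V→M: M black — skip
        V black
      K black
    U black
    L gray
      L→U: U black — skip
      L→Q: Q black — skip
    L black
    P→S: S black — skip
    R gray
      R→N: N black — skip
      R→S: S black — skip
      R→K: K black — skip
      R→M: M black — skip
    R black
    O gray
    O black
  P black
  T→L: L black — skip
  T→Q: Q black — skip
T black
Every edge goes to a white or black vertex — no back edge, so the graph is acyclic.

No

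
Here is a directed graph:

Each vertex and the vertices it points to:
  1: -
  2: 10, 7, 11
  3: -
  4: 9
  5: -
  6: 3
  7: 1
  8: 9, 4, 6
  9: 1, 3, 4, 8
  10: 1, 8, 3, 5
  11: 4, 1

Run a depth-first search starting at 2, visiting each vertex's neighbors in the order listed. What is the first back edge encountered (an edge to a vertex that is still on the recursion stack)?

DFS from 2 (visiting each vertex's neighbors in the order listed); mark gray on enter, black on exit:
2 gray
  10 gray
    1 gray
    1 black
    8 gray
      9 gray
        9→1: 1 black — skip
        3 gray
        3 black
        4 gray
          4→9: 9 is gray → back edge
First back edge: 4 → 9.

4->9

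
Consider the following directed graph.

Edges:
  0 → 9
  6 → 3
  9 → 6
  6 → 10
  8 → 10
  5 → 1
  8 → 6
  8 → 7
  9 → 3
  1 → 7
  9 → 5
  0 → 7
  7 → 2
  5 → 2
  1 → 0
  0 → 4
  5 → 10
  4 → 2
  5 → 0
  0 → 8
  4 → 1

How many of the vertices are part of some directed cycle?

5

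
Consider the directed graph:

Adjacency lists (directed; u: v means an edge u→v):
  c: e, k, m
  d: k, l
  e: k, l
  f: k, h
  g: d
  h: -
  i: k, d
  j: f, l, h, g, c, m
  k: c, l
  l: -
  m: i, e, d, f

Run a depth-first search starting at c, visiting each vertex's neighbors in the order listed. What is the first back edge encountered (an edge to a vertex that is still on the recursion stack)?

k→c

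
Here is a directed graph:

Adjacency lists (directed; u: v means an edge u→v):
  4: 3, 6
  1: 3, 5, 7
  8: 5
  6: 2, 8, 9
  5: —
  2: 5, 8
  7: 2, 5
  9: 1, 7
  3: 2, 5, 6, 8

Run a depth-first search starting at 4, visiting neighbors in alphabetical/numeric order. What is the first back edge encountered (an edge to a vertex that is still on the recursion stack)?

DFS from 4 (visiting neighbors in alphabetical/numeric order); mark gray on enter, black on exit:
4 gray
  3 gray
    2 gray
      5 gray
      5 black
      8 gray
        8→5: 5 black — skip
      8 black
    2 black
    3→5: 5 black — skip
    6 gray
      6→2: 2 black — skip
      6→8: 8 black — skip
      9 gray
        1 gray
          1→3: 3 is gray → back edge
First back edge: 1 → 3.

1→3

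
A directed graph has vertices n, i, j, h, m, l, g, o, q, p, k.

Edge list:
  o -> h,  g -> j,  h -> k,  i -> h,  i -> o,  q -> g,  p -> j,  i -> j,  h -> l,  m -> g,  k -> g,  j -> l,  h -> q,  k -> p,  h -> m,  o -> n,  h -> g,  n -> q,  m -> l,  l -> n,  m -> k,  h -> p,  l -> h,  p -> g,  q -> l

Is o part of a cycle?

No

o lies on a cycle iff there is a path from o back to itself.
Exploring from o, it never reaches itself; equivalently, its strongly connected component is a singleton.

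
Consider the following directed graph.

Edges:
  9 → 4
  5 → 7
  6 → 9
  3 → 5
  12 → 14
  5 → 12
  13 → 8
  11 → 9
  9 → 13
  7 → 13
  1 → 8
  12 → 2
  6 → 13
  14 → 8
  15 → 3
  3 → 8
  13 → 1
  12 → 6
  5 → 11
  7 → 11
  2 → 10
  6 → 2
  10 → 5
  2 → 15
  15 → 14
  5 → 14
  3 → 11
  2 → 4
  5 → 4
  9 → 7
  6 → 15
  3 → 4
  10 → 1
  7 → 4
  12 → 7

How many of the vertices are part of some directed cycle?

A vertex is on a directed cycle iff it belongs to a strongly connected component of size ≥ 2 (or has a self-loop).
The vertices on cycles are {2, 3, 5, 6, 7, 9, 10, 11, 12, 15} — 10 in total.

10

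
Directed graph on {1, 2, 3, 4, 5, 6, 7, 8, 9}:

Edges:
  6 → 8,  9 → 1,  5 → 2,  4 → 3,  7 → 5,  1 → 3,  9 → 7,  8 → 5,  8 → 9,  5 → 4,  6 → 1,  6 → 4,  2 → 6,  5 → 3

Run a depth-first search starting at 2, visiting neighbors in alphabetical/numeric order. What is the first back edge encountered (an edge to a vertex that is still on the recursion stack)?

5->2

DFS from 2 (visiting neighbors in alphabetical/numeric order); mark gray on enter, black on exit:
2 gray
  6 gray
    1 gray
      3 gray
      3 black
    1 black
    4 gray
      4→3: 3 black — skip
    4 black
    8 gray
      5 gray
        5→2: 2 is gray → back edge
First back edge: 5 → 2.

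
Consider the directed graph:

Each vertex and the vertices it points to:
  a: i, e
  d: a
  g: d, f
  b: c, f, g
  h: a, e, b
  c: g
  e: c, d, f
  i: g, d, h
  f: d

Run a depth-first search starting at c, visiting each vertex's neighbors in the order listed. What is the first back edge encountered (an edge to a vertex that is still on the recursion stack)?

i->g

DFS from c (visiting each vertex's neighbors in the order listed); mark gray on enter, black on exit:
c gray
  g gray
    d gray
      a gray
        i gray
          i→g: g is gray → back edge
First back edge: i → g.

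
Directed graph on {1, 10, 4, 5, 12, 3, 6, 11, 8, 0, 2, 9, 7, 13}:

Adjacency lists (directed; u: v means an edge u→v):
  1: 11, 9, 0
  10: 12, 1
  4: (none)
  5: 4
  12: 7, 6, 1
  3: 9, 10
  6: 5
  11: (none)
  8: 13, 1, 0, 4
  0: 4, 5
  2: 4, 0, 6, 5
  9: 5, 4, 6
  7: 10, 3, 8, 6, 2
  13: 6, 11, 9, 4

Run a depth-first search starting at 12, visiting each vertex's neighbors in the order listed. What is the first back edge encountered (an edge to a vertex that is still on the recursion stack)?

DFS from 12 (visiting each vertex's neighbors in the order listed); mark gray on enter, black on exit:
12 gray
  7 gray
    10 gray
      10→12: 12 is gray → back edge
First back edge: 10 → 12.

10→12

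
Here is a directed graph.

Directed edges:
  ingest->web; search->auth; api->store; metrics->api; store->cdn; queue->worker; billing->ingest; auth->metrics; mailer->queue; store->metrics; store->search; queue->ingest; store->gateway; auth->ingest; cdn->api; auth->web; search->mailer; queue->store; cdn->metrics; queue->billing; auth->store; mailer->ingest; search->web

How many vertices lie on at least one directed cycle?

8

A vertex is on a directed cycle iff it belongs to a strongly connected component of size ≥ 2 (or has a self-loop).
The vertices on cycles are {api, cdn, auth, queue, store, mailer, search, metrics} — 8 in total.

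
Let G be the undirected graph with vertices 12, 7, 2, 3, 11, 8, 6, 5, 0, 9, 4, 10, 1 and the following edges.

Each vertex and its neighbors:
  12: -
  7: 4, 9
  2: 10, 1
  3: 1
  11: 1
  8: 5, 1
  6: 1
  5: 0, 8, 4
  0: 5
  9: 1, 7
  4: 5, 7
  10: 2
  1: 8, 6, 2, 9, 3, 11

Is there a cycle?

DFS, tracking each vertex's parent; an edge to a visited non-parent vertex closes a cycle.
Start from 2:
visit 2 (parent –)
  visit 10 (parent 2)
    10–2: parent, skip
  visit 1 (parent 2)
    visit 8 (parent 1)
      visit 5 (parent 8)
        visit 0 (parent 5)
          0–5: parent, skip
        5–8: parent, skip
        visit 4 (parent 5)
          4–5: parent, skip
          visit 7 (parent 4)
            7–4: parent, skip
            visit 9 (parent 7)
              9–1: 1 visited and ≠ parent → cycle
Cycle: 1 – 8 – 5 – 4 – 7 – 9 – 1.

Yes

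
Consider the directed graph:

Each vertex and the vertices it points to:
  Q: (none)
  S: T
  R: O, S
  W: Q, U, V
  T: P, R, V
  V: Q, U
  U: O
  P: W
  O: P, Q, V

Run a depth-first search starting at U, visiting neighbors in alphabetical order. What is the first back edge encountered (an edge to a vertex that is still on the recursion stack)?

W→U

DFS from U (visiting neighbors in alphabetical order); mark gray on enter, black on exit:
U gray
  O gray
    P gray
      W gray
        Q gray
        Q black
        W→U: U is gray → back edge
First back edge: W → U.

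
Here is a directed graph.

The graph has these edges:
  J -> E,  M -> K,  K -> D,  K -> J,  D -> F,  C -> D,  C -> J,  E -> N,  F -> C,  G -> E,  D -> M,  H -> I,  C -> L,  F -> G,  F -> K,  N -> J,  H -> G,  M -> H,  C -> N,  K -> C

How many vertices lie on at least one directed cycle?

8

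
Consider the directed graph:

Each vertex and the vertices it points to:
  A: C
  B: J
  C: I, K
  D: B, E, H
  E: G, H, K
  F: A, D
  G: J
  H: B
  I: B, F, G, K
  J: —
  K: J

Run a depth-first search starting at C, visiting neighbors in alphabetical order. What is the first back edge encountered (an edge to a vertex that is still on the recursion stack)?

A→C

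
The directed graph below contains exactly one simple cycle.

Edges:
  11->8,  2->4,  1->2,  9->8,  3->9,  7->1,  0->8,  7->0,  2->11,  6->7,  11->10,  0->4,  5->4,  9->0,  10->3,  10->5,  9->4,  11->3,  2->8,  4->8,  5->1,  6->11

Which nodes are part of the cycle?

DFS with gray/black marking from 11:
11 gray
  3 gray
    9 gray
      8 gray
      8 black
      0 gray
        4 gray
          4→8: 8 black — skip
        4 black
        0→8: 8 black — skip
      0 black
      9→4: 4 black — skip
    9 black
  3 black
  11→8: 8 black — skip
  10 gray
    10→3: 3 black — skip
    5 gray
      1 gray
        2 gray
          2→4: 4 black — skip
          2→11: 11 is gray → back edge
Back edge closes the cycle 11 → 10 → 5 → 1 → 2 → 11; its vertices are {1, 2, 5, 10, 11}.

1, 2, 5, 10, 11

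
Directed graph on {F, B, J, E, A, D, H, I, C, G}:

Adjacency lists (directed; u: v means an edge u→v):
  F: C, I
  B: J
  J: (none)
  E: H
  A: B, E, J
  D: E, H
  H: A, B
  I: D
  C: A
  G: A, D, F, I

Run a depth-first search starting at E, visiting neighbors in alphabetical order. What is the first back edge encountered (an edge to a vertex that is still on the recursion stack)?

A->E

DFS from E (visiting neighbors in alphabetical order); mark gray on enter, black on exit:
E gray
  H gray
    A gray
      B gray
        J gray
        J black
      B black
      A→E: E is gray → back edge
First back edge: A → E.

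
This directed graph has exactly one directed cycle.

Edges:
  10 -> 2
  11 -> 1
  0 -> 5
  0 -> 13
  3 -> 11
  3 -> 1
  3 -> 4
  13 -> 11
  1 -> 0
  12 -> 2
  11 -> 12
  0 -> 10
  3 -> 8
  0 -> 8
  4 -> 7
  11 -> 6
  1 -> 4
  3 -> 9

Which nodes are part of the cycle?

DFS with gray/black marking from 11:
11 gray
  12 gray
    2 gray
    2 black
  12 black
  6 gray
  6 black
  1 gray
    0 gray
      13 gray
        13→11: 11 is gray → back edge
Back edge closes the cycle 11 → 1 → 0 → 13 → 11; its vertices are {0, 1, 11, 13}.

0, 1, 11, 13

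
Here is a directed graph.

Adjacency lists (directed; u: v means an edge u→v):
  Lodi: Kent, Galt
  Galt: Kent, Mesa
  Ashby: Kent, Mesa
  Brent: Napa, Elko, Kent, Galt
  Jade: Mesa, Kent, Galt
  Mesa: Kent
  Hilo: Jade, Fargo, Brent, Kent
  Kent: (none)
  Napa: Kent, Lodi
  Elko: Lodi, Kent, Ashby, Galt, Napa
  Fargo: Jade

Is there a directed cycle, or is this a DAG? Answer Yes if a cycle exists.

No

DFS with white/gray/black marking, starting from Mesa:
Mesa gray
  Kent gray
  Kent black
Mesa black
Lodi gray
  Lodi→Kent: Kent black — skip
  Galt gray
    Galt→Kent: Kent black — skip
    Galt→Mesa: Mesa black — skip
  Galt black
Lodi black
Ashby gray
  Ashby→Kent: Kent black — skip
  Ashby→Mesa: Mesa black — skip
Ashby black
Brent gray
  Napa gray
    Napa→Kent: Kent black — skip
    Napa→Lodi: Lodi black — skip
  Napa black
  Elko gray
    Elko→Lodi: Lodi black — skip
    Elko→Kent: Kent black — skip
    Elko→Ashby: Ashby black — skip
    Elko→Galt: Galt black — skip
    Elko→Napa: Napa black — skip
  Elko black
  Brent→Kent: Kent black — skip
  Brent→Galt: Galt black — skip
Brent black
Jade gray
  Jade→Mesa: Mesa black — skip
  Jade→Kent: Kent black — skip
  Jade→Galt: Galt black — skip
Jade black
Hilo gray
  Hilo→Jade: Jade black — skip
  Fargo gray
    Fargo→Jade: Jade black — skip
  Fargo black
  Hilo→Brent: Brent black — skip
  Hilo→Kent: Kent black — skip
Hilo black
Every edge goes to a white or black vertex — no back edge, so the graph is acyclic.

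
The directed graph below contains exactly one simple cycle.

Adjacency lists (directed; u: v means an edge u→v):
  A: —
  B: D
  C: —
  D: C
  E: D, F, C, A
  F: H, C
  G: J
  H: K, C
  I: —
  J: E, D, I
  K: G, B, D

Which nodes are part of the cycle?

DFS with gray/black marking from H:
H gray
  K gray
    G gray
      J gray
        E gray
          D gray
            C gray
            C black
          D black
          F gray
            F→H: H is gray → back edge
Back edge closes the cycle H → K → G → J → E → F → H; its vertices are {E, F, G, H, J, K}.

E, F, G, H, J, K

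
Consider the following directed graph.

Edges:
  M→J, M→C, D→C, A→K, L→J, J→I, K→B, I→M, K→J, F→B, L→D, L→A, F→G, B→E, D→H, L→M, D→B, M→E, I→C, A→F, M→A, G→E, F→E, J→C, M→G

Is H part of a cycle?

H lies on a cycle iff there is a path from H back to itself.
Exploring from H, it never reaches itself; equivalently, its strongly connected component is a singleton.

No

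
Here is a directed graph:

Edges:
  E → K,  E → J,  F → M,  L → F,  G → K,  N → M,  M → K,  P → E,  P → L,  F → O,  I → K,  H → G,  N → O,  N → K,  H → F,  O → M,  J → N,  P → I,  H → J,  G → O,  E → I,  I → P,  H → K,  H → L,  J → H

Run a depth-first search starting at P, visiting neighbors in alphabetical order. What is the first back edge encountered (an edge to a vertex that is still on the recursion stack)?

I->P

DFS from P (visiting neighbors in alphabetical order); mark gray on enter, black on exit:
P gray
  E gray
    I gray
      K gray
      K black
      I→P: P is gray → back edge
First back edge: I → P.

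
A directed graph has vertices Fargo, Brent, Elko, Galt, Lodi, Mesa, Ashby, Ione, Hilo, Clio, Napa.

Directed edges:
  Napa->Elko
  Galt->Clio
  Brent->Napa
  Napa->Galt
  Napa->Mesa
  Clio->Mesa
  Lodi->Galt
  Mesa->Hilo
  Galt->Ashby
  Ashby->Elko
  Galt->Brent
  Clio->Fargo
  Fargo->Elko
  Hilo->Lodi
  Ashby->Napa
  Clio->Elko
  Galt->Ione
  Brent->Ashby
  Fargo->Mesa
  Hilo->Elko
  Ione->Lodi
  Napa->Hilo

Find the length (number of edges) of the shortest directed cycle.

For each vertex v, BFS finds the shortest path from v back to v.
The shortest such closed walk is Galt → Ione → Lodi → Galt, length 3.

3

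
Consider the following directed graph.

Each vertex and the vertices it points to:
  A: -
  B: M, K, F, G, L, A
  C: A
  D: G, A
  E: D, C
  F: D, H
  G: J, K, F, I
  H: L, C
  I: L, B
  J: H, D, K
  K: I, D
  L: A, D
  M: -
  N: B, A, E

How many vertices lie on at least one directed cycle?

A vertex is on a directed cycle iff it belongs to a strongly connected component of size ≥ 2 (or has a self-loop).
The vertices on cycles are {B, D, F, G, H, I, J, K, L} — 9 in total.

9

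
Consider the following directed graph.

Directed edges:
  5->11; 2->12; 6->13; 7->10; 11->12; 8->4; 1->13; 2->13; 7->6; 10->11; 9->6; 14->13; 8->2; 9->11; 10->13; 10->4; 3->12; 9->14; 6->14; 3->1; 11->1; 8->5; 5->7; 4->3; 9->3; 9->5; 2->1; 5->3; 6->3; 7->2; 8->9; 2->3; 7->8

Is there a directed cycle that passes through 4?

No

4 lies on a cycle iff there is a path from 4 back to itself.
Exploring from 4, it never reaches itself; equivalently, its strongly connected component is a singleton.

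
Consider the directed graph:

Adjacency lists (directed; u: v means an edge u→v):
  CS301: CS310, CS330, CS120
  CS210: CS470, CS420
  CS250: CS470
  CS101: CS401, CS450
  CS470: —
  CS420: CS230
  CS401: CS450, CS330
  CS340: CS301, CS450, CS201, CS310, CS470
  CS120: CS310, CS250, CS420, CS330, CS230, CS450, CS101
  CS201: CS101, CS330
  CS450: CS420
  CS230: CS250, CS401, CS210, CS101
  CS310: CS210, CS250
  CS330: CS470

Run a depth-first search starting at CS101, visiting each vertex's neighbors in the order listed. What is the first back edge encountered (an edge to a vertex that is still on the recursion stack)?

DFS from CS101 (visiting each vertex's neighbors in the order listed); mark gray on enter, black on exit:
CS101 gray
  CS401 gray
    CS450 gray
      CS420 gray
        CS230 gray
          CS250 gray
            CS470 gray
            CS470 black
          CS250 black
          CS230→CS401: CS401 is gray → back edge
First back edge: CS230 → CS401.

CS230→CS401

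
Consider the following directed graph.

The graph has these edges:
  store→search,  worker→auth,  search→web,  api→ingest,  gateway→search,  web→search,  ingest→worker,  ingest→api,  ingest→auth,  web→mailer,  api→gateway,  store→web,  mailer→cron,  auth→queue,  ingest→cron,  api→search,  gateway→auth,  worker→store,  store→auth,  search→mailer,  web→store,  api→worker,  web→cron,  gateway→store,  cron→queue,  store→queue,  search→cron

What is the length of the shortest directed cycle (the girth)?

2

For each vertex v, BFS finds the shortest path from v back to v.
The shortest such closed walk is ingest → api → ingest, length 2.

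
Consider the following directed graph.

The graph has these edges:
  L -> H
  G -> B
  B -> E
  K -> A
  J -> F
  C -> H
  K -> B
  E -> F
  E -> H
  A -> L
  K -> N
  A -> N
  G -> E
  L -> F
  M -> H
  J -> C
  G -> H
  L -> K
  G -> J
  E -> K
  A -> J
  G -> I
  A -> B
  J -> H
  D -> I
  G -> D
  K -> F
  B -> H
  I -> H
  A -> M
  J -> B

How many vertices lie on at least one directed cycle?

A vertex is on a directed cycle iff it belongs to a strongly connected component of size ≥ 2 (or has a self-loop).
The vertices on cycles are {A, B, E, J, K, L} — 6 in total.

6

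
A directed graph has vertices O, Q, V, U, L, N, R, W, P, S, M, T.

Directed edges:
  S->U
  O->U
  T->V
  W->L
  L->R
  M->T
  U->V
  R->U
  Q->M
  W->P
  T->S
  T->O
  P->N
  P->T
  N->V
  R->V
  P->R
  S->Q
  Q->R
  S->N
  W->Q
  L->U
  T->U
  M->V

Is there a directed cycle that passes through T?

Yes

T is on a cycle iff T can reach itself via ≥1 edge.
T → S → Q → M → T — yes.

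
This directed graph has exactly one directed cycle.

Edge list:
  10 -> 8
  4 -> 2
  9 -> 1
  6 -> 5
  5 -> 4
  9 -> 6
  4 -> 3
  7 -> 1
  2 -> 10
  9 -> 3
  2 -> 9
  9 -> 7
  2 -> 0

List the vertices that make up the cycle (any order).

2, 4, 5, 6, 9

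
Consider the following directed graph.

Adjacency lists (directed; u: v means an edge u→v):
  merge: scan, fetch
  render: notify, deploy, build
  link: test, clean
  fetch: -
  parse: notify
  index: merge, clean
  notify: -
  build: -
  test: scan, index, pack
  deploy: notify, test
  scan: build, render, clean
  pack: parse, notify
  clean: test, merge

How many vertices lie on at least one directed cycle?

7

A vertex is on a directed cycle iff it belongs to a strongly connected component of size ≥ 2 (or has a self-loop).
The vertices on cycles are {scan, test, clean, index, merge, deploy, render} — 7 in total.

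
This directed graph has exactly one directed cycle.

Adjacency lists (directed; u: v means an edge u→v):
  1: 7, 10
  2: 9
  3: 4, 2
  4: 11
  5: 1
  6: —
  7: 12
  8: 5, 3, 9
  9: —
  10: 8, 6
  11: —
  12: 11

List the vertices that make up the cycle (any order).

1, 5, 8, 10

DFS with gray/black marking from 8:
8 gray
  5 gray
    1 gray
      7 gray
        12 gray
          11 gray
          11 black
        12 black
      7 black
      10 gray
        10→8: 8 is gray → back edge
Back edge closes the cycle 8 → 5 → 1 → 10 → 8; its vertices are {1, 5, 8, 10}.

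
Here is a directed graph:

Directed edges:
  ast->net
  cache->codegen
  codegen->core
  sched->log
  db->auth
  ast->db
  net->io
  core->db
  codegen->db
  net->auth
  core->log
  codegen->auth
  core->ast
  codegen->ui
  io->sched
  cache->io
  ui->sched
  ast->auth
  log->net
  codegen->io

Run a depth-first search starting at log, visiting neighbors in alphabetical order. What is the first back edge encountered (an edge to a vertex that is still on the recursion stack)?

DFS from log (visiting neighbors in alphabetical order); mark gray on enter, black on exit:
log gray
  net gray
    auth gray
    auth black
    io gray
      sched gray
        sched→log: log is gray → back edge
First back edge: sched → log.

sched→log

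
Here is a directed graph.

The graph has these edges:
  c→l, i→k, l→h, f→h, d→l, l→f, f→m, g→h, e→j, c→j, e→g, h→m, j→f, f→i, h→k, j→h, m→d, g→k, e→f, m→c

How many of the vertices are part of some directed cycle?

7

A vertex is on a directed cycle iff it belongs to a strongly connected component of size ≥ 2 (or has a self-loop).
The vertices on cycles are {c, d, f, h, j, l, m} — 7 in total.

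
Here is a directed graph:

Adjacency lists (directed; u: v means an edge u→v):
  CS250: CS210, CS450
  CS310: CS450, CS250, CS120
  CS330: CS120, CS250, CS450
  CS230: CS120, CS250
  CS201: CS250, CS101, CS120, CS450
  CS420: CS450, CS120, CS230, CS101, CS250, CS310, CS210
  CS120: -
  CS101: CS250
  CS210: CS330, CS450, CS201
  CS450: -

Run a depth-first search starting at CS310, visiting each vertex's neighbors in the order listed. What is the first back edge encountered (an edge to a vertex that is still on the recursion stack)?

DFS from CS310 (visiting each vertex's neighbors in the order listed); mark gray on enter, black on exit:
CS310 gray
  CS450 gray
  CS450 black
  CS250 gray
    CS210 gray
      CS330 gray
        CS120 gray
        CS120 black
        CS330→CS250: CS250 is gray → back edge
First back edge: CS330 → CS250.

CS330→CS250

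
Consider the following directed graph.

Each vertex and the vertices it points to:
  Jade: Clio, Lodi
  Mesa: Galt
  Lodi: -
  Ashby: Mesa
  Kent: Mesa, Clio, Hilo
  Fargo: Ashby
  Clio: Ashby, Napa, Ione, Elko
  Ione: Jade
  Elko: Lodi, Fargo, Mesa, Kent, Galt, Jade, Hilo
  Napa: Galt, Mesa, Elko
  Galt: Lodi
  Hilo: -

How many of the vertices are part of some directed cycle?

A vertex is on a directed cycle iff it belongs to a strongly connected component of size ≥ 2 (or has a self-loop).
The vertices on cycles are {Clio, Elko, Ione, Jade, Kent, Napa} — 6 in total.

6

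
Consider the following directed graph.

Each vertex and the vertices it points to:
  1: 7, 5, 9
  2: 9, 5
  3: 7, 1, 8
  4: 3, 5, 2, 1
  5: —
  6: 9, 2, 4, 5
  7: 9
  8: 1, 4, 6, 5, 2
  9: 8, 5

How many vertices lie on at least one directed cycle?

A vertex is on a directed cycle iff it belongs to a strongly connected component of size ≥ 2 (or has a self-loop).
The vertices on cycles are {1, 2, 3, 4, 6, 7, 8, 9} — 8 in total.

8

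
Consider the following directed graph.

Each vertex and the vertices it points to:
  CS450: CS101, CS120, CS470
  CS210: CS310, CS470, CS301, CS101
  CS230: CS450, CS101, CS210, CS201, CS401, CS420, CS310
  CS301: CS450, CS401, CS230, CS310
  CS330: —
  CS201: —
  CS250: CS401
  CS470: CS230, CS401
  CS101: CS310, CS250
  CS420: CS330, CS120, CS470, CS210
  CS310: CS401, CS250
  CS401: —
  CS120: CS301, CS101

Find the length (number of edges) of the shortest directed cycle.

3

For each vertex v, BFS finds the shortest path from v back to v.
The shortest such closed walk is CS230 → CS420 → CS470 → CS230, length 3.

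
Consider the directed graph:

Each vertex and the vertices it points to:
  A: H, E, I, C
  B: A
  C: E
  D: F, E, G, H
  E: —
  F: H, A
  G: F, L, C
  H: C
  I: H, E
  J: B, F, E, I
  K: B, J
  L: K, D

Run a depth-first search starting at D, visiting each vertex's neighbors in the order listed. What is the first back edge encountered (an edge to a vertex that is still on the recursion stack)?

L→D

DFS from D (visiting each vertex's neighbors in the order listed); mark gray on enter, black on exit:
D gray
  F gray
    H gray
      C gray
        E gray
        E black
      C black
    H black
    A gray
      A→H: H black — skip
      A→E: E black — skip
      I gray
        I→H: H black — skip
        I→E: E black — skip
      I black
      A→C: C black — skip
    A black
  F black
  D→E: E black — skip
  G gray
    G→F: F black — skip
    L gray
      K gray
        B gray
          B→A: A black — skip
        B black
        J gray
          J→B: B black — skip
          J→F: F black — skip
          J→E: E black — skip
          J→I: I black — skip
        J black
      K black
      L→D: D is gray → back edge
First back edge: L → D.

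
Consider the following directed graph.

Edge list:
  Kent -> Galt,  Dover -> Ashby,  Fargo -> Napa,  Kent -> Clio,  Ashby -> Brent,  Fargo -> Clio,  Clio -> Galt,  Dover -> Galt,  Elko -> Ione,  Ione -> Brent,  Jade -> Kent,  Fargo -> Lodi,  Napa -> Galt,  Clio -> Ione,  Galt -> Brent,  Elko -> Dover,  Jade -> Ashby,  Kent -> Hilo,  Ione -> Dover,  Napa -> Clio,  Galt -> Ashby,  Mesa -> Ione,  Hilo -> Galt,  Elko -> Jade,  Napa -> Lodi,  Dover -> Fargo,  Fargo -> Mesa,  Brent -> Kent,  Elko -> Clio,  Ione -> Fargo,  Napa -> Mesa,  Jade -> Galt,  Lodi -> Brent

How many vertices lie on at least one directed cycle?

12

A vertex is on a directed cycle iff it belongs to a strongly connected component of size ≥ 2 (or has a self-loop).
The vertices on cycles are {Clio, Galt, Hilo, Ione, Kent, Lodi, Mesa, Napa, Ashby, Brent, Dover, Fargo} — 12 in total.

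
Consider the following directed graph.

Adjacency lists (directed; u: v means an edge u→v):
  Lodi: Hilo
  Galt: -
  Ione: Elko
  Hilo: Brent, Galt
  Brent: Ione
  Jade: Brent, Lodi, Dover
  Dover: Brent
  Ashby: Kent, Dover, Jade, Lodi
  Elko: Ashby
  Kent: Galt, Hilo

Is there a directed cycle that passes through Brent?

Yes

Brent is on a cycle iff Brent can reach itself via ≥1 edge.
Brent → Ione → Elko → Ashby → Dover → Brent — yes.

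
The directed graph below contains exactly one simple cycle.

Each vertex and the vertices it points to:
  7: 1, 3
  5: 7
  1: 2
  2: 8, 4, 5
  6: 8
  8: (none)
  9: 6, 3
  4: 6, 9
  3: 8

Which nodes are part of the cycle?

1, 2, 5, 7

DFS with gray/black marking from 5:
5 gray
  7 gray
    1 gray
      2 gray
        8 gray
        8 black
        4 gray
          6 gray
            6→8: 8 black — skip
          6 black
          9 gray
            9→6: 6 black — skip
            3 gray
              3→8: 8 black — skip
            3 black
          9 black
        4 black
        2→5: 5 is gray → back edge
Back edge closes the cycle 5 → 7 → 1 → 2 → 5; its vertices are {1, 2, 5, 7}.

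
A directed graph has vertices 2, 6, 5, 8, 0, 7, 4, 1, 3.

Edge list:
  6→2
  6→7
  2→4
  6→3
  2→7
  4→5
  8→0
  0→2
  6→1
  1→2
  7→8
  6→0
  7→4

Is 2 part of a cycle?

2 is on a cycle iff 2 can reach itself via ≥1 edge.
2 → 7 → 8 → 0 → 2 — yes.

Yes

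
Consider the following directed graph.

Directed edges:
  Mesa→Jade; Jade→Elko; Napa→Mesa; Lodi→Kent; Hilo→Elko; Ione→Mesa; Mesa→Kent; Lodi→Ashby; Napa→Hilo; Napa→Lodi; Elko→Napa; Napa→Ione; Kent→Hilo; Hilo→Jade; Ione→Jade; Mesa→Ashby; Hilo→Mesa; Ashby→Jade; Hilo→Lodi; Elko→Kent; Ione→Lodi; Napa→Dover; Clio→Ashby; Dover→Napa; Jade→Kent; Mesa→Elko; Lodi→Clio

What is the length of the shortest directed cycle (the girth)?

2

For each vertex v, BFS finds the shortest path from v back to v.
The shortest such closed walk is Napa → Dover → Napa, length 2.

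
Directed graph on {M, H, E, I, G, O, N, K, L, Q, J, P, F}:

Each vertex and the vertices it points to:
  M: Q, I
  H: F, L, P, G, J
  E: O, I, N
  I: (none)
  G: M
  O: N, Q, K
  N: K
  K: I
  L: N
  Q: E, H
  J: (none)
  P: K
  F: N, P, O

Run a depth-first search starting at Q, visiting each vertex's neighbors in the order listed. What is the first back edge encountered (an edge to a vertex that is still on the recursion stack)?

DFS from Q (visiting each vertex's neighbors in the order listed); mark gray on enter, black on exit:
Q gray
  E gray
    O gray
      N gray
        K gray
          I gray
          I black
        K black
      N black
      O→Q: Q is gray → back edge
First back edge: O → Q.

O→Q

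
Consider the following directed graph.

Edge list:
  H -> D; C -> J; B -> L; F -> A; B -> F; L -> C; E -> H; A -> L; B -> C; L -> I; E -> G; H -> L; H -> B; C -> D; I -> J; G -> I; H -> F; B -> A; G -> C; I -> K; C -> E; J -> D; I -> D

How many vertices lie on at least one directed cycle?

A vertex is on a directed cycle iff it belongs to a strongly connected component of size ≥ 2 (or has a self-loop).
The vertices on cycles are {A, B, C, E, F, G, H, L} — 8 in total.

8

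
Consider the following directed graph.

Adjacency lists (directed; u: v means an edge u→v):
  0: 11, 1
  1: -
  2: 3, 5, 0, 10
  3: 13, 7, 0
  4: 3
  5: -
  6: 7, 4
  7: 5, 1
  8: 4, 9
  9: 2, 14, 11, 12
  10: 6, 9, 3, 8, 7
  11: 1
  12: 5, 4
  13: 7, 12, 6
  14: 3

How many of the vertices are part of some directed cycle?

9

A vertex is on a directed cycle iff it belongs to a strongly connected component of size ≥ 2 (or has a self-loop).
The vertices on cycles are {2, 3, 4, 6, 8, 9, 10, 12, 13} — 9 in total.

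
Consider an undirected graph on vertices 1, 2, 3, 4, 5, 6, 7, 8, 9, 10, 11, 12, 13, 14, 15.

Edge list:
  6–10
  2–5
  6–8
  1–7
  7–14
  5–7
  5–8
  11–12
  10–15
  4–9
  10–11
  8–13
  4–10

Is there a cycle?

No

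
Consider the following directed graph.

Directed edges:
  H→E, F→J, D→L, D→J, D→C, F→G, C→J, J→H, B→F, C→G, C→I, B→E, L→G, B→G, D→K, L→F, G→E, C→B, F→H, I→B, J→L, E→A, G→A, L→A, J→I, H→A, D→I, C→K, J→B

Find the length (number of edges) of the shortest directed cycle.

3

For each vertex v, BFS finds the shortest path from v back to v.
The shortest such closed walk is J → B → F → J, length 3.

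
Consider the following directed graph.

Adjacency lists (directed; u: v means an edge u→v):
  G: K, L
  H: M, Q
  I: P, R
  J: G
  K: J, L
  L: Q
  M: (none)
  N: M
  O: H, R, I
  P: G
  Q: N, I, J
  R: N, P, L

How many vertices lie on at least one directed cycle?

8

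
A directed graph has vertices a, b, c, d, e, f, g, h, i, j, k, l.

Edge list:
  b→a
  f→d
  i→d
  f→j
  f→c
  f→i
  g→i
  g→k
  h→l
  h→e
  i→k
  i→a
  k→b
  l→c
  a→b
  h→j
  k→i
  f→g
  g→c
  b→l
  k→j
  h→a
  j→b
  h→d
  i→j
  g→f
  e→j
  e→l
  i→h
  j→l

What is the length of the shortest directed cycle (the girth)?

For each vertex v, BFS finds the shortest path from v back to v.
The shortest such closed walk is f → g → f, length 2.

2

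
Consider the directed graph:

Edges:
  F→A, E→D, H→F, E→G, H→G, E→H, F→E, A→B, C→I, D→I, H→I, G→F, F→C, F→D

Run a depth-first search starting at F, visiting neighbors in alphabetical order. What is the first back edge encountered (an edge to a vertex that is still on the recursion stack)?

DFS from F (visiting neighbors in alphabetical order); mark gray on enter, black on exit:
F gray
  A gray
    B gray
    B black
  A black
  C gray
    I gray
    I black
  C black
  D gray
    D→I: I black — skip
  D black
  E gray
    E→D: D black — skip
    G gray
      G→F: F is gray → back edge
First back edge: G → F.

G->F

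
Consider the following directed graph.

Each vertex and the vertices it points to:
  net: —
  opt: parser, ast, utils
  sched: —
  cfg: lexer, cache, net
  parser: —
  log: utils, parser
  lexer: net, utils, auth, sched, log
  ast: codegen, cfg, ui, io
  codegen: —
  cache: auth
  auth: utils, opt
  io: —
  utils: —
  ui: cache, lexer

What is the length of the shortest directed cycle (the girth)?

For each vertex v, BFS finds the shortest path from v back to v.
The shortest such closed walk is ast → cfg → lexer → auth → opt → ast, length 5.

5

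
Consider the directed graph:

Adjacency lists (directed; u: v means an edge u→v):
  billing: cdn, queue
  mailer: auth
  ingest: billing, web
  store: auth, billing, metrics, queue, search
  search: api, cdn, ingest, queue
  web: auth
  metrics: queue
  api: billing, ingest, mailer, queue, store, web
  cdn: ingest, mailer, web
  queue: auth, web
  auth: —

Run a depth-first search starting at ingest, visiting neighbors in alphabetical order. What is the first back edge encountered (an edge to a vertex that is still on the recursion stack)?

DFS from ingest (visiting neighbors in alphabetical order); mark gray on enter, black on exit:
ingest gray
  billing gray
    cdn gray
      cdn→ingest: ingest is gray → back edge
First back edge: cdn → ingest.

cdn->ingest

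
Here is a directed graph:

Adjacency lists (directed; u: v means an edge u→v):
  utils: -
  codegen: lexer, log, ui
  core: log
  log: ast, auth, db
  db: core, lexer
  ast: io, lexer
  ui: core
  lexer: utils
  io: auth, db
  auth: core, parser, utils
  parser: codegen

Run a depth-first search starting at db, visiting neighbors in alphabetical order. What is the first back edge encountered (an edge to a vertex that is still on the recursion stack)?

DFS from db (visiting neighbors in alphabetical order); mark gray on enter, black on exit:
db gray
  core gray
    log gray
      ast gray
        io gray
          auth gray
            auth→core: core is gray → back edge
First back edge: auth → core.

auth->core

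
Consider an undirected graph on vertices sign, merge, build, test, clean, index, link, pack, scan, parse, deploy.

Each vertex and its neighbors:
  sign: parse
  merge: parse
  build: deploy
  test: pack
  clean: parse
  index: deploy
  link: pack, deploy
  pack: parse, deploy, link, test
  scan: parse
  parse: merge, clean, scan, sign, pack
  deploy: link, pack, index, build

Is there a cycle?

Yes

DFS, tracking each vertex's parent; an edge to a visited non-parent vertex closes a cycle.
Start from pack:
visit pack (parent –)
  visit parse (parent pack)
    visit merge (parent parse)
      merge–parse: parent, skip
    visit clean (parent parse)
      clean–parse: parent, skip
    visit scan (parent parse)
      scan–parse: parent, skip
    visit sign (parent parse)
      sign–parse: parent, skip
    parse–pack: parent, skip
  visit deploy (parent pack)
    visit link (parent deploy)
      link–pack: pack visited and ≠ parent → cycle
Cycle: pack – deploy – link – pack.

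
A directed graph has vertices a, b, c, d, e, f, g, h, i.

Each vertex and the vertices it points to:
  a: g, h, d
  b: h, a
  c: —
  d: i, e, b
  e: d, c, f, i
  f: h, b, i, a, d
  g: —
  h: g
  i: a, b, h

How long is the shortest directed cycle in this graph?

2

For each vertex v, BFS finds the shortest path from v back to v.
The shortest such closed walk is e → d → e, length 2.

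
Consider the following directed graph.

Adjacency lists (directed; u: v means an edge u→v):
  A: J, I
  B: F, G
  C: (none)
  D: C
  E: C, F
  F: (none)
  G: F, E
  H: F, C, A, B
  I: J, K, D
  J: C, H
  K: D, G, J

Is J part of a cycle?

J is on a cycle iff J can reach itself via ≥1 edge.
J → H → A → J — yes.

Yes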